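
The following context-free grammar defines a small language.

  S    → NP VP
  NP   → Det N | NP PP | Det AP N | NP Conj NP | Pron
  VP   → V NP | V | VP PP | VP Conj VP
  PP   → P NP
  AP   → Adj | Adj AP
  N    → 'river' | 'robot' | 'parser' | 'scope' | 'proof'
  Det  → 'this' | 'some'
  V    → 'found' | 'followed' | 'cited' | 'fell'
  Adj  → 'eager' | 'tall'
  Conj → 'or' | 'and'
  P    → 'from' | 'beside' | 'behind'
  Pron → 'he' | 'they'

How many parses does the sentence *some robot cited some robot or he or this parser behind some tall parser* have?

7

Two of the 7 distinct bracketings:
[S [NP [Det some] [N robot]] [VP [V cited] [NP [NP [NP [Det some] [N robot]] [Conj or] [NP [NP [Pron he]] [Conj or] [NP [Det this] [N parser]]]] [PP [P behind] [NP [Det some] [AP [Adj tall]] [N parser]]]]]]
[S [NP [Det some] [N robot]] [VP [V cited] [NP [NP [NP [NP [Det some] [N robot]] [Conj or] [NP [Pron he]]] [Conj or] [NP [Det this] [N parser]]] [PP [P behind] [NP [Det some] [AP [Adj tall]] [N parser]]]]]]
The trees differ in how a recursive rule is bracketed over the same span.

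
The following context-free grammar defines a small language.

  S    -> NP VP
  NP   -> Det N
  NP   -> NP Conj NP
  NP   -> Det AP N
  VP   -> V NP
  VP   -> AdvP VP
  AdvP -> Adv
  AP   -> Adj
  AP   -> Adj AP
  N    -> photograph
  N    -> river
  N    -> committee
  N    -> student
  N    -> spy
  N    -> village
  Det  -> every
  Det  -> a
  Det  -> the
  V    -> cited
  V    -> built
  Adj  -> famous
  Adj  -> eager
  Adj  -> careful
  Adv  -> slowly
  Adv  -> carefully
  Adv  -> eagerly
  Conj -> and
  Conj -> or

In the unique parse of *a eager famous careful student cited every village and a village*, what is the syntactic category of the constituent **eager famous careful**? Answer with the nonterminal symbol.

AP

[S [NP [Det a] [AP [Adj eager] [AP [Adj famous] [AP [Adj careful]]]] [N student]] [VP [V cited] [NP [NP [Det every] [N village]] [Conj and] [NP [Det a] [N village]]]]]
The span 'eager famous careful' is the AP node built by AP → Adj AP.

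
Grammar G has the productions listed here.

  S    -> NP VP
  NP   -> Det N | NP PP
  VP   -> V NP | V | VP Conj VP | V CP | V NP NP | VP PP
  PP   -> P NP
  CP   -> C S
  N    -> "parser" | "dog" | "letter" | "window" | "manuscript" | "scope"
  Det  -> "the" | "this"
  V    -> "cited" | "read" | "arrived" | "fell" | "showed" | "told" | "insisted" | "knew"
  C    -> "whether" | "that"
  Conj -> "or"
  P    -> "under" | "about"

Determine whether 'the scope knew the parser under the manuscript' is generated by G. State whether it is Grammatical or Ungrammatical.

Grammatical

S
  NP
    Det: the
    N: scope
  VP
    V: knew
    NP
      NP
        Det: the
        N: parser
      PP
        P: under
        NP
          Det: the
          N: manuscript
Every word is introduced by a lexical rule and the phrasal rules combine the resulting categories into a single S.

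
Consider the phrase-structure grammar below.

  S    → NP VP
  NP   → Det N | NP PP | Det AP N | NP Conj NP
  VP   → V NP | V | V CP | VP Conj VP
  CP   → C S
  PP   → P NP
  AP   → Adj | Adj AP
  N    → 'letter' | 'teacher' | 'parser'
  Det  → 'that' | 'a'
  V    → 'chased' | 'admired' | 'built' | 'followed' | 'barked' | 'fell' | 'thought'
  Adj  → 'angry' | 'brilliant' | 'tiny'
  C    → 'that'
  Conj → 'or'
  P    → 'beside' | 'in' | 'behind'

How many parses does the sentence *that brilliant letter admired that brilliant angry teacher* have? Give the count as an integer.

[S [NP [Det that] [AP [Adj brilliant]] [N letter]] [VP [V admired] [NP [Det that] [AP [Adj brilliant] [AP [Adj angry]]] [N teacher]]]]
No rule offers an alternative attachment or grouping for any span, so this is the only derivation.

1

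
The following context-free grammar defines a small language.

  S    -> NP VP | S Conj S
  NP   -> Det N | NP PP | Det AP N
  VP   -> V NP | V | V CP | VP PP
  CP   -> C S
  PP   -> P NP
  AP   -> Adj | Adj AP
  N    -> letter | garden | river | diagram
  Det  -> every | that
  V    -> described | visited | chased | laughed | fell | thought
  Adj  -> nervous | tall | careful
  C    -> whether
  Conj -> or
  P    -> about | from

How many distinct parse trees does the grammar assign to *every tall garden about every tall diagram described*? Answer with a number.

1

[S [NP [NP [Det every] [AP [Adj tall]] [N garden]] [PP [P about] [NP [Det every] [AP [Adj tall]] [N diagram]]]] [VP [V described]]]
No rule offers an alternative attachment or grouping for any span, so this is the only derivation.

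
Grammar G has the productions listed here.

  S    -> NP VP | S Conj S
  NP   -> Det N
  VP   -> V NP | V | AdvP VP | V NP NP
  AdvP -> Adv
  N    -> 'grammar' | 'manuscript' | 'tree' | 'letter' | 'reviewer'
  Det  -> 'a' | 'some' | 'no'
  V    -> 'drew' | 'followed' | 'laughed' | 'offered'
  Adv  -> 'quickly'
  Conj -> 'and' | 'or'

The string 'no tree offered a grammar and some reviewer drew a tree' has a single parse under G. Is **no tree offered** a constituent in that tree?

No

[S [S [NP [Det no] [N tree]] [VP [V offered] [NP [Det a] [N grammar]]]] [Conj and] [S [NP [Det some] [N reviewer]] [VP [V drew] [NP [Det a] [N tree]]]]]
The smallest constituent containing 'no tree offered' is the S spanning 'no tree offered a grammar'; no single node in the tree dominates exactly the given words.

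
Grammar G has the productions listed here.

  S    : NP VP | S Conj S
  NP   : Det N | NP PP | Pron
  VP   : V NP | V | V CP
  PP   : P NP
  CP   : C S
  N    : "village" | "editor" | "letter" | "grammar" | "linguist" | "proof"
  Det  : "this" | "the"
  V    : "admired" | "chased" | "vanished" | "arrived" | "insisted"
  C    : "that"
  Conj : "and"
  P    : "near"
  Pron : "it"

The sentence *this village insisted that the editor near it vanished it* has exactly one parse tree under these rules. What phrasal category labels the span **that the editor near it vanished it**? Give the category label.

S
  NP
    Det: this
    N: village
  VP
    V: insisted
    CP
      C: that
      S
        NP
          NP
            Det: the
            N: editor
          PP
            P: near
            NP
              Pron: it
        VP
          V: vanished
          NP
            Pron: it
The span 'that the editor near it vanished it' is the CP node built by CP → C S.

CP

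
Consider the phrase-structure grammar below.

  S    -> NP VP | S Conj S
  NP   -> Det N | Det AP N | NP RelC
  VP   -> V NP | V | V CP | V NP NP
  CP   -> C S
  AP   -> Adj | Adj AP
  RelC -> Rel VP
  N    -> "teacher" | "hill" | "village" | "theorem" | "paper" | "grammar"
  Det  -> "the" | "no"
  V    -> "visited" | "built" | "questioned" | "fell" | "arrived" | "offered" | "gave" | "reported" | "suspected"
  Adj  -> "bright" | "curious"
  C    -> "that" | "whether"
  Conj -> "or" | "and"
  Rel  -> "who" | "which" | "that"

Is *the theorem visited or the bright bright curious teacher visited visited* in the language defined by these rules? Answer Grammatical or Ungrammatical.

For S → NP VP, the only prefix that parses as NP is 'the theorem', but the remainder 'visited or the bright bright curious teacher visited visited' is not a VP under these rules. The alternative S rule S → S Conj S likewise has no satisfying split.

Ungrammatical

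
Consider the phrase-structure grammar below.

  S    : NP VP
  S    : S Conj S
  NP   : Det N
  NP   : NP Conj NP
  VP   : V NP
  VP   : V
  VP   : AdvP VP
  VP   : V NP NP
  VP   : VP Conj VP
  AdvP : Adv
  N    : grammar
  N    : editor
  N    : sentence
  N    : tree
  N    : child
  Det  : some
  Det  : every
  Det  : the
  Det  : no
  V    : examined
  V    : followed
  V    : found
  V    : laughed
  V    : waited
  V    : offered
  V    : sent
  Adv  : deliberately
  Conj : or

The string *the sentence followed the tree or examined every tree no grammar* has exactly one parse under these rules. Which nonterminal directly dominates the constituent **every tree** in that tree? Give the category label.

VP

S
  NP
    Det: the
    N: sentence
  VP
    VP
      V: followed
      NP
        Det: the
        N: tree
    Conj: or
    VP
      V: examined
      NP
        Det: every
        N: tree
      NP
        Det: no
        N: grammar
The span 'every tree' is the NP node built by NP → Det N.
Its mother is the VP built by VP → V NP NP.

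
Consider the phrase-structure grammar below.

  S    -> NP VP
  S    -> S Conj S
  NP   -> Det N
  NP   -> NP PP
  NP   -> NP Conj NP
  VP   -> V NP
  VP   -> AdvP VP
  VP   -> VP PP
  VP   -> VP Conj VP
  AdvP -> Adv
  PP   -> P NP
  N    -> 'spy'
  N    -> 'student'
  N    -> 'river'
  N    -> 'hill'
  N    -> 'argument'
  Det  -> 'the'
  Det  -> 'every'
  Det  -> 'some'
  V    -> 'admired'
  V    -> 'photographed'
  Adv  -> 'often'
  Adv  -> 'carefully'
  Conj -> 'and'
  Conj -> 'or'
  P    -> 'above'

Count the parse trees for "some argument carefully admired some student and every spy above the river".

4

Two of the 4 distinct bracketings:
[S [NP [Det some] [N argument]] [VP [AdvP [Adv carefully]] [VP [V admired] [NP [NP [NP [Det some] [N student]] [Conj and] [NP [Det every] [N spy]]] [PP [P above] [NP [Det the] [N river]]]]]]]
[S [NP [Det some] [N argument]] [VP [AdvP [Adv carefully]] [VP [V admired] [NP [NP [Det some] [N student]] [Conj and] [NP [NP [Det every] [N spy]] [PP [P above] [NP [Det the] [N river]]]]]]]]
The trees differ in how a recursive rule is bracketed over the same span.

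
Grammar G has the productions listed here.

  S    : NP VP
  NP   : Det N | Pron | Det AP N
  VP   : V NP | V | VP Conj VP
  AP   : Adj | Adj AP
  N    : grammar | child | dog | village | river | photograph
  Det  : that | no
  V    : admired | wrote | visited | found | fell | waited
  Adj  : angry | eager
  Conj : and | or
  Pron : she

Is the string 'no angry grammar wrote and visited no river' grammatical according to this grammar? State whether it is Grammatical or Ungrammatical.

S
  NP
    Det: no
    AP
      Adj: angry
    N: grammar
  VP
    VP
      V: wrote
    Conj: and
    VP
      V: visited
      NP
        Det: no
        N: river
The bracketing above is licensed at every node by one of the given productions, with S at the root.

Grammatical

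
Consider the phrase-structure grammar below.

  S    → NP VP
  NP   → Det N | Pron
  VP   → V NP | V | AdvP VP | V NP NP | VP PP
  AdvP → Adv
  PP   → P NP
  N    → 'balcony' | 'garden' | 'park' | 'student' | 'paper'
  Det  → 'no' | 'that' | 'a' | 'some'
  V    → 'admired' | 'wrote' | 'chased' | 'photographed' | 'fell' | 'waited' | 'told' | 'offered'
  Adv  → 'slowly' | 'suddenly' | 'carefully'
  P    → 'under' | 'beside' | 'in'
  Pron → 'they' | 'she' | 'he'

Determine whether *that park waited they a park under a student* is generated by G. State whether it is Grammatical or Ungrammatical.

[S [NP [Det that] [N park]] [VP [VP [V waited] [NP [Pron they]] [NP [Det a] [N park]]] [PP [P under] [NP [Det a] [N student]]]]]
Every word is introduced by a lexical rule and the phrasal rules combine the resulting categories into a single S.

Grammatical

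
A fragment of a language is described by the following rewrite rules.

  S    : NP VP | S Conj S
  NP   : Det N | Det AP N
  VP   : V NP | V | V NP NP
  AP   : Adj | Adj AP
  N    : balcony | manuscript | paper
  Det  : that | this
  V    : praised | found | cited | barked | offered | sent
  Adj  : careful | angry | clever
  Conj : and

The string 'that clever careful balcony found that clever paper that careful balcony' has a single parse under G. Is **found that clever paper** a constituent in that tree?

No

[S [NP [Det that] [AP [Adj clever] [AP [Adj careful]]] [N balcony]] [VP [V found] [NP [Det that] [AP [Adj clever]] [N paper]] [NP [Det that] [AP [Adj careful]] [N balcony]]]]
The smallest constituent containing 'found that clever paper' is the VP spanning 'found that clever paper that careful balcony'; no single node in the tree dominates exactly the given words.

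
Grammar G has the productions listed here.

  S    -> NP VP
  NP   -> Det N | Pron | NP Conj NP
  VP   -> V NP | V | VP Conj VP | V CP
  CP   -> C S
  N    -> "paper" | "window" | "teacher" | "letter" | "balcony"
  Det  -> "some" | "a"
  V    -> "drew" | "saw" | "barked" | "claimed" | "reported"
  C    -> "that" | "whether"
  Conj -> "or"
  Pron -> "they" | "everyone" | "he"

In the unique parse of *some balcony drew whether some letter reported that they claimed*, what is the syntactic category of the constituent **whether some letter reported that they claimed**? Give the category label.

S
  NP
    Det: some
    N: balcony
  VP
    V: drew
    CP
      C: whether
      S
        NP
          Det: some
          N: letter
        VP
          V: reported
          CP
            C: that
            S
              NP
                Pron: they
              VP
                V: claimed
The span 'whether some letter reported that they claimed' is the CP node built by CP → C S.

CP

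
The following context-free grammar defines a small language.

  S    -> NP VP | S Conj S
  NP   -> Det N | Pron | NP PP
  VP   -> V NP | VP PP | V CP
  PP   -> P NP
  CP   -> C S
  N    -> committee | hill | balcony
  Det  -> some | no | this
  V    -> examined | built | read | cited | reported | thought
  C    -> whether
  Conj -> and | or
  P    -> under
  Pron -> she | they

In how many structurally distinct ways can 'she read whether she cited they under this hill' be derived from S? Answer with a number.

Two of the 3 distinct bracketings:
[S [NP [Pron she]] [VP [VP [V read] [CP [C whether] [S [NP [Pron she]] [VP [V cited] [NP [Pron they]]]]]] [PP [P under] [NP [Det this] [N hill]]]]]
[S [NP [Pron she]] [VP [V read] [CP [C whether] [S [NP [Pron she]] [VP [V cited] [NP [NP [Pron they]] [PP [P under] [NP [Det this] [N hill]]]]]]]]]
The difference turns on whether NP → NP PP is used at the relevant span, versus an alternative expansion of NP.

3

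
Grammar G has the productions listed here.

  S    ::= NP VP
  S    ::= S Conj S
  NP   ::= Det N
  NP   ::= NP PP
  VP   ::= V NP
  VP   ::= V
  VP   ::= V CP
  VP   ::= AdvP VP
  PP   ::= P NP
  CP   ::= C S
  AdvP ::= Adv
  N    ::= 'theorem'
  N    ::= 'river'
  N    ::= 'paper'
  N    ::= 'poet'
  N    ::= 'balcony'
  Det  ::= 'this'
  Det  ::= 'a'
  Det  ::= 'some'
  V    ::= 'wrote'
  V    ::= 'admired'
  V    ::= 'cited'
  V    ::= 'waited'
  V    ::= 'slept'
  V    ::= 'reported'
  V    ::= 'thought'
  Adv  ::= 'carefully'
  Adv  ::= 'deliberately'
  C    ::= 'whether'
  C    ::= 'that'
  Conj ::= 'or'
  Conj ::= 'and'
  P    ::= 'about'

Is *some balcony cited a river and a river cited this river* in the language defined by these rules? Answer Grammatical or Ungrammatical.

[S [S [NP [Det some] [N balcony]] [VP [V cited] [NP [Det a] [N river]]]] [Conj and] [S [NP [Det a] [N river]] [VP [V cited] [NP [Det this] [N river]]]]]
The bracketing above is licensed at every node by one of the given productions, with S at the root.

Grammatical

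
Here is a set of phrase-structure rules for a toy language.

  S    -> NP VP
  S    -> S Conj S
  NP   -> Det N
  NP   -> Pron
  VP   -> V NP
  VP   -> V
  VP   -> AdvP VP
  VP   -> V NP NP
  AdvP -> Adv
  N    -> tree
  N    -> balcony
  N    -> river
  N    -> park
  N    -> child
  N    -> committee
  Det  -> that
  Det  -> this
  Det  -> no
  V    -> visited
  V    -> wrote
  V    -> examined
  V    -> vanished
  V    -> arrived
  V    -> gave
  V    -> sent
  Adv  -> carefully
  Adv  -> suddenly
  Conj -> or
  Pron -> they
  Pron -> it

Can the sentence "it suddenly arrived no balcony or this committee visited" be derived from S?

S
  S
    NP
      Pron: it
    VP
      AdvP
        Adv: suddenly
      VP
        V: arrived
        NP
          Det: no
          N: balcony
  Conj: or
  S
    NP
      Det: this
      N: committee
    VP
      V: visited
Each bracket corresponds to one application of a listed rule, so the string is derivable from S.

Grammatical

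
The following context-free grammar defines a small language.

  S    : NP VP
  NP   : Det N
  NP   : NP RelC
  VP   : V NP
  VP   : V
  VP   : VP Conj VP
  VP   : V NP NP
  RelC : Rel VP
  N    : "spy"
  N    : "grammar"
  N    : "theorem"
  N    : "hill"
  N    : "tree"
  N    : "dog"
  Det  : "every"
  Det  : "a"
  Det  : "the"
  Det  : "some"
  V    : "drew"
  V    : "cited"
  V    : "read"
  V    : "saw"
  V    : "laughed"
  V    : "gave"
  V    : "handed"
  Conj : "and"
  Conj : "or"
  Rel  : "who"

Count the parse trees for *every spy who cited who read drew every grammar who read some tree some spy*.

The two bracketings:
[S [NP [NP [NP [Det every] [N spy]] [RelC [Rel who] [VP [V cited]]]] [RelC [Rel who] [VP [V read]]]] [VP [V drew] [NP [NP [Det every] [N grammar]] [RelC [Rel who] [VP [V read] [NP [Det some] [N tree]] [NP [Det some] [N spy]]]]]]]
[S [NP [NP [NP [Det every] [N spy]] [RelC [Rel who] [VP [V cited]]]] [RelC [Rel who] [VP [V read]]]] [VP [V drew] [NP [NP [Det every] [N grammar]] [RelC [Rel who] [VP [V read] [NP [Det some] [N tree]]]]] [NP [Det some] [N spy]]]]
The trees differ in how a recursive rule is bracketed over the same span.

2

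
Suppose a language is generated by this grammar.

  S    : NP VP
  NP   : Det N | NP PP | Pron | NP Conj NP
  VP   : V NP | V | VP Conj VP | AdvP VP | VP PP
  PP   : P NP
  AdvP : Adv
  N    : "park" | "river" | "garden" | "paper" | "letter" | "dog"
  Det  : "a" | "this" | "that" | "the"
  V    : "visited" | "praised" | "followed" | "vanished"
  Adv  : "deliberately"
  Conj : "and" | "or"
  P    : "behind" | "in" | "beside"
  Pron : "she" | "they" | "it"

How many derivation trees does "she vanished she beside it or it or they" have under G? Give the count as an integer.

Two of the 7 distinct bracketings:
[S [NP [Pron she]] [VP [V vanished] [NP [NP [Pron she]] [PP [P beside] [NP [NP [Pron it]] [Conj or] [NP [NP [Pron it]] [Conj or] [NP [Pron they]]]]]]]]
[S [NP [Pron she]] [VP [V vanished] [NP [NP [Pron she]] [PP [P beside] [NP [NP [NP [Pron it]] [Conj or] [NP [Pron it]]] [Conj or] [NP [Pron they]]]]]]]
The trees differ in how a recursive rule is bracketed over the same span.

7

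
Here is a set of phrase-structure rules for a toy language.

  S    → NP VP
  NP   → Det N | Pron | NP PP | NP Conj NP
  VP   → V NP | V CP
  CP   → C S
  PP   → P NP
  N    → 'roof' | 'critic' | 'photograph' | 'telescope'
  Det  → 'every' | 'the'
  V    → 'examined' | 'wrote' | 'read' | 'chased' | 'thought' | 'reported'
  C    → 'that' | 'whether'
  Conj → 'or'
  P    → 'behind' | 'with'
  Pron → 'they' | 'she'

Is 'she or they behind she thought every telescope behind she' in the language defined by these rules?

S
  NP
    NP
      NP
        Pron: she
      Conj: or
      NP
        Pron: they
    PP
      P: behind
      NP
        Pron: she
  VP
    V: thought
    NP
      NP
        Det: every
        N: telescope
      PP
        P: behind
        NP
          Pron: she
The bracketing above is licensed at every node by one of the given productions, with S at the root.

Grammatical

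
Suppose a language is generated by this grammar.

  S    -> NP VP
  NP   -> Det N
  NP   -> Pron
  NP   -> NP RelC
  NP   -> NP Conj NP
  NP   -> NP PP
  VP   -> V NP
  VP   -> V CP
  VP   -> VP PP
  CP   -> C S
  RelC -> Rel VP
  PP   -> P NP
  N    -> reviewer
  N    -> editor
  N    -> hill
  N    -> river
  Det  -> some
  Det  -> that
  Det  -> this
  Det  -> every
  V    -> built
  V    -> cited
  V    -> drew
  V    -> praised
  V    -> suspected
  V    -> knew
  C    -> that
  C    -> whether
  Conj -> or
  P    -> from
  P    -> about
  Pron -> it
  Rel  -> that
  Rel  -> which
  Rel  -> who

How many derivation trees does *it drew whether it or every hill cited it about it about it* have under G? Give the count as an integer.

9

Two of the 9 distinct bracketings:
[S [NP [Pron it]] [VP [V drew] [CP [C whether] [S [NP [NP [Pron it]] [Conj or] [NP [Det every] [N hill]]] [VP [V cited] [NP [NP [Pron it]] [PP [P about] [NP [NP [Pron it]] [PP [P about] [NP [Pron it]]]]]]]]]]]
[S [NP [Pron it]] [VP [V drew] [CP [C whether] [S [NP [NP [Pron it]] [Conj or] [NP [Det every] [N hill]]] [VP [V cited] [NP [NP [NP [Pron it]] [PP [P about] [NP [Pron it]]]] [PP [P about] [NP [Pron it]]]]]]]]]
The trees differ in how a recursive rule is bracketed over the same span.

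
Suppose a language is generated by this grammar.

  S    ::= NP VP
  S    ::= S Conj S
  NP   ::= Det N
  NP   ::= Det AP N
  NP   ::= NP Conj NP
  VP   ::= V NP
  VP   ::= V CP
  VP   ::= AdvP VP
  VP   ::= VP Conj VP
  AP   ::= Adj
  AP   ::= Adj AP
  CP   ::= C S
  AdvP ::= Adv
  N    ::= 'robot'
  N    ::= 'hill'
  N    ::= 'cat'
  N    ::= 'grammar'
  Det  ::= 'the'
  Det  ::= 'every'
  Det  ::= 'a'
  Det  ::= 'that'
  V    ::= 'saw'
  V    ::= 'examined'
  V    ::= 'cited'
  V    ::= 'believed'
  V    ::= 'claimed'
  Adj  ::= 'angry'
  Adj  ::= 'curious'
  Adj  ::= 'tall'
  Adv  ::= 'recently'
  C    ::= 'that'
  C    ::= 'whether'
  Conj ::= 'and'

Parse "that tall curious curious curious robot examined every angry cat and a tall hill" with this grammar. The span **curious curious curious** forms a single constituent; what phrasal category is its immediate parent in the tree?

AP

S
  NP
    Det: that
    AP
      Adj: tall
      AP
        Adj: curious
        AP
          Adj: curious
          AP
            Adj: curious
    N: robot
  VP
    V: examined
    NP
      NP
        Det: every
        AP
          Adj: angry
        N: cat
      Conj: and
      NP
        Det: a
        AP
          Adj: tall
        N: hill
The span 'curious curious curious' is the AP node built by AP → Adj AP.
Its mother is the AP built by AP → Adj AP.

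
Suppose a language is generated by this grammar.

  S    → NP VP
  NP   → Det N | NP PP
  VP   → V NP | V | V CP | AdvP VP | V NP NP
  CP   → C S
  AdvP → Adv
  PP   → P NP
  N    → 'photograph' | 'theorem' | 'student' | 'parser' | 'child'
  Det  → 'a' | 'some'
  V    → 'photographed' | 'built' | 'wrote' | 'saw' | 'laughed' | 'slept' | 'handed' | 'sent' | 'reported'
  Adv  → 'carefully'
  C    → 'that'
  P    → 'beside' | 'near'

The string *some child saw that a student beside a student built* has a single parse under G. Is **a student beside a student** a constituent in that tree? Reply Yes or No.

Yes

[S [NP [Det some] [N child]] [VP [V saw] [CP [C that] [S [NP [NP [Det a] [N student]] [PP [P beside] [NP [Det a] [N student]]]] [VP [V built]]]]]]
The words 'a student beside a student' are exhaustively dominated by a single NP node (built by NP → NP PP), so they form a constituent.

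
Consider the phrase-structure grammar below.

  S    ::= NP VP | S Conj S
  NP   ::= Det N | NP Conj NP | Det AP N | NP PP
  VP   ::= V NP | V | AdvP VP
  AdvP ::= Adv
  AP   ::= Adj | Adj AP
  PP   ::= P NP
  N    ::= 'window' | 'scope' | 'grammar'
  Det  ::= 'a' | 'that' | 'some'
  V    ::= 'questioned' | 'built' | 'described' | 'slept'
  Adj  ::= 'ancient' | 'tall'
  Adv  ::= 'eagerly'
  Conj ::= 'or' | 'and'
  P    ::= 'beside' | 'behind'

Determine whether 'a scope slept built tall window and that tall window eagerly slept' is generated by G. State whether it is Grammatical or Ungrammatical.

Ungrammatical

A V word can never sit immediately before a V word in any string this grammar generates, so the substring 'slept built' rules out a derivation.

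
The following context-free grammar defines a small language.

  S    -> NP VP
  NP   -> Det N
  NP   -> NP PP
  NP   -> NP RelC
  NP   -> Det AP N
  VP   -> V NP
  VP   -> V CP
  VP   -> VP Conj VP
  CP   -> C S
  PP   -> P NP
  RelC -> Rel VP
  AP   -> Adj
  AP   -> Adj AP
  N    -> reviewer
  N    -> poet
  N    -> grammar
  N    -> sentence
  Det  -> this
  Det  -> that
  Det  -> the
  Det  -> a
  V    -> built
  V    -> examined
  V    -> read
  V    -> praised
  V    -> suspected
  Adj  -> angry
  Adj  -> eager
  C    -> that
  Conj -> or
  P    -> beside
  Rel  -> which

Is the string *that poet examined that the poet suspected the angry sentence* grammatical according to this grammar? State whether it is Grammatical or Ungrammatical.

Grammatical

[S [NP [Det that] [N poet]] [VP [V examined] [CP [C that] [S [NP [Det the] [N poet]] [VP [V suspected] [NP [Det the] [AP [Adj angry]] [N sentence]]]]]]]
Each bracket corresponds to one application of a listed rule, so the string is derivable from S.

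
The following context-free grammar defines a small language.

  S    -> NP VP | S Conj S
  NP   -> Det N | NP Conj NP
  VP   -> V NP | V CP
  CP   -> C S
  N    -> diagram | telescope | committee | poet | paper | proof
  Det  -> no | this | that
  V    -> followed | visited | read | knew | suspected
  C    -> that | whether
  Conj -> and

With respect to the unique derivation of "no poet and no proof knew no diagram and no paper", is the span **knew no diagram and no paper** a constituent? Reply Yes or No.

Yes

[S [NP [NP [Det no] [N poet]] [Conj and] [NP [Det no] [N proof]]] [VP [V knew] [NP [NP [Det no] [N diagram]] [Conj and] [NP [Det no] [N paper]]]]]
The words 'knew no diagram and no paper' are exhaustively dominated by a single VP node (built by VP → V NP), so they form a constituent.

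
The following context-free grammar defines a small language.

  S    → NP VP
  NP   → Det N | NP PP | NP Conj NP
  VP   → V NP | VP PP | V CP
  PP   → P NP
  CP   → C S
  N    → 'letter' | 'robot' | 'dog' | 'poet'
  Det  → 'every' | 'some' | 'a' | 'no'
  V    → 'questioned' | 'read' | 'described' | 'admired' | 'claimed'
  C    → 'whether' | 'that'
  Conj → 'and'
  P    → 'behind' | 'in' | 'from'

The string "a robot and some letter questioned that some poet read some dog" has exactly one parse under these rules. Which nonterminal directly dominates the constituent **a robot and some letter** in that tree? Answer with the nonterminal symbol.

S

[S [NP [NP [Det a] [N robot]] [Conj and] [NP [Det some] [N letter]]] [VP [V questioned] [CP [C that] [S [NP [Det some] [N poet]] [VP [V read] [NP [Det some] [N dog]]]]]]]
The span 'a robot and some letter' is the NP node built by NP → NP Conj NP.
Its mother is the S built by S → NP VP.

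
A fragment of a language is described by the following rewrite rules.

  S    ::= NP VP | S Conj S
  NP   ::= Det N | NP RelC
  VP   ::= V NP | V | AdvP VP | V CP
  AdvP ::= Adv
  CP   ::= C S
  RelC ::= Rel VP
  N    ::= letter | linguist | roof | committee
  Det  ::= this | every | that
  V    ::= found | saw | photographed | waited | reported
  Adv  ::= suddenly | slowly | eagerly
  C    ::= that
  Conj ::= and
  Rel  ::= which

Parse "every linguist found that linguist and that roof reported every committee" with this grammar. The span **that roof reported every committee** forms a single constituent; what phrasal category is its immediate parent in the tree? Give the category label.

S

S
  S
    NP
      Det: every
      N: linguist
    VP
      V: found
      NP
        Det: that
        N: linguist
  Conj: and
  S
    NP
      Det: that
      N: roof
    VP
      V: reported
      NP
        Det: every
        N: committee
The span 'that roof reported every committee' is the S node built by S → NP VP.
Its mother is the S built by S → S Conj S.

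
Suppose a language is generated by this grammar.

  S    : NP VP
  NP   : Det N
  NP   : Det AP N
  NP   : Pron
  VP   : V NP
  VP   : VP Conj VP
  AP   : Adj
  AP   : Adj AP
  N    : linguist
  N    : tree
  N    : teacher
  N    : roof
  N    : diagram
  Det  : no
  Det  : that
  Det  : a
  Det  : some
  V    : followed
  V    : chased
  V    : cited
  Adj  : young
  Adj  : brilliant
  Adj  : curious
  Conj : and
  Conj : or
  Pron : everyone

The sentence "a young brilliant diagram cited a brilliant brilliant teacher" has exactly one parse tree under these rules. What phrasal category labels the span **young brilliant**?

AP

S
  NP
    Det: a
    AP
      Adj: young
      AP
        Adj: brilliant
    N: diagram
  VP
    V: cited
    NP
      Det: a
      AP
        Adj: brilliant
        AP
          Adj: brilliant
      N: teacher
The span 'young brilliant' is the AP node built by AP → Adj AP.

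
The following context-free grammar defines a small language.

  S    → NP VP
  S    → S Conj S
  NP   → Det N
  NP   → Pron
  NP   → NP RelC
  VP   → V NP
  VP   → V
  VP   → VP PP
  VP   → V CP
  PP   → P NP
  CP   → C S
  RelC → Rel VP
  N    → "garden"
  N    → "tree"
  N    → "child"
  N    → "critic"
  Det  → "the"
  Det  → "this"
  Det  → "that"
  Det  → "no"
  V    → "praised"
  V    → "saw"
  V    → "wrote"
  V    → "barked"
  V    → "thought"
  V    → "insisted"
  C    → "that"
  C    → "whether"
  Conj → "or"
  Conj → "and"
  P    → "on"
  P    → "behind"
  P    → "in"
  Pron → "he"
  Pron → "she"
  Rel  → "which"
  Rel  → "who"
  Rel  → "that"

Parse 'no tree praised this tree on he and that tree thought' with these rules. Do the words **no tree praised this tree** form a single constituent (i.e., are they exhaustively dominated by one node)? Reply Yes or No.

No

[S [S [NP [Det no] [N tree]] [VP [VP [V praised] [NP [Det this] [N tree]]] [PP [P on] [NP [Pron he]]]]] [Conj and] [S [NP [Det that] [N tree]] [VP [V thought]]]]
The smallest constituent containing 'no tree praised this tree' is the S spanning 'no tree praised this tree on he'; no single node in the tree dominates exactly the given words.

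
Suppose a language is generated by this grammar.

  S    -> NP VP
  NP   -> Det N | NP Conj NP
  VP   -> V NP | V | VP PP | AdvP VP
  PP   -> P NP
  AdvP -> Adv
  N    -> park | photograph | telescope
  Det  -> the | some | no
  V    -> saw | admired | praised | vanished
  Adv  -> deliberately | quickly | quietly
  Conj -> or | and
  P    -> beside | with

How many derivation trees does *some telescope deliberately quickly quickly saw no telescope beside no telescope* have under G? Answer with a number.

Two of the 4 distinct bracketings:
[S [NP [Det some] [N telescope]] [VP [VP [AdvP [Adv deliberately]] [VP [AdvP [Adv quickly]] [VP [AdvP [Adv quickly]] [VP [V saw] [NP [Det no] [N telescope]]]]]] [PP [P beside] [NP [Det no] [N telescope]]]]]
[S [NP [Det some] [N telescope]] [VP [AdvP [Adv deliberately]] [VP [VP [AdvP [Adv quickly]] [VP [AdvP [Adv quickly]] [VP [V saw] [NP [Det no] [N telescope]]]]] [PP [P beside] [NP [Det no] [N telescope]]]]]]
The trees differ in how a recursive rule is bracketed over the same span.

4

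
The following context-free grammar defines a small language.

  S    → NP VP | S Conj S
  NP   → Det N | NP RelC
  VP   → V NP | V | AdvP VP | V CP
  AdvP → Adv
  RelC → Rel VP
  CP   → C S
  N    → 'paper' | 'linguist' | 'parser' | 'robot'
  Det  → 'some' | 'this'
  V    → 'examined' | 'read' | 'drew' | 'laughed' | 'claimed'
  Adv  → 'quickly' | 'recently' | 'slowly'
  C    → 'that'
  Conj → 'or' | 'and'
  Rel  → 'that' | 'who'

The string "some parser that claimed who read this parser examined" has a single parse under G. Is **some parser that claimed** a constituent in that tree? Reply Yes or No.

[S [NP [NP [NP [Det some] [N parser]] [RelC [Rel that] [VP [V claimed]]]] [RelC [Rel who] [VP [V read] [NP [Det this] [N parser]]]]] [VP [V examined]]]
The words 'some parser that claimed' are exhaustively dominated by a single NP node (built by NP → NP RelC), so they form a constituent.

Yes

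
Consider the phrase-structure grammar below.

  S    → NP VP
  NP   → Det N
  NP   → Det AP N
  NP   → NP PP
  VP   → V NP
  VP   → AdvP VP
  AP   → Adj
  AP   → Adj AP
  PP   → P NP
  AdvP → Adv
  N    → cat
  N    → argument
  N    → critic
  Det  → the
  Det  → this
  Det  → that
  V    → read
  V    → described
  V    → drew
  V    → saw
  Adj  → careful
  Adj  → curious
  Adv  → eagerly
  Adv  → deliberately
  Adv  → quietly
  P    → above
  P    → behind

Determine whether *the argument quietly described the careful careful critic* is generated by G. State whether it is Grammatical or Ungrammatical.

[S [NP [Det the] [N argument]] [VP [AdvP [Adv quietly]] [VP [V described] [NP [Det the] [AP [Adj careful] [AP [Adj careful]]] [N critic]]]]]
The bracketing above is licensed at every node by one of the given productions, with S at the root.

Grammatical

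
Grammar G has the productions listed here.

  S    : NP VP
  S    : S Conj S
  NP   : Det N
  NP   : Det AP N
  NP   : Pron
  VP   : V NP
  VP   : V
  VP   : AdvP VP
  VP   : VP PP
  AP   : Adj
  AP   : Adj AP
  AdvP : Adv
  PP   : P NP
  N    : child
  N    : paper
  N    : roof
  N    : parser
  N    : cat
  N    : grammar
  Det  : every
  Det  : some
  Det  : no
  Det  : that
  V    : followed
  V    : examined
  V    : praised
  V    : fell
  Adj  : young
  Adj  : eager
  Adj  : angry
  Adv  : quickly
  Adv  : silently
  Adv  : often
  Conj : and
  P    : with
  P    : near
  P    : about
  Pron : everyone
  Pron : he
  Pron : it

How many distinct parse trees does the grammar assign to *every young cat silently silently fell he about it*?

3

Two of the 3 distinct bracketings:
[S [NP [Det every] [AP [Adj young]] [N cat]] [VP [AdvP [Adv silently]] [VP [AdvP [Adv silently]] [VP [VP [V fell] [NP [Pron he]]] [PP [P about] [NP [Pron it]]]]]]]
[S [NP [Det every] [AP [Adj young]] [N cat]] [VP [AdvP [Adv silently]] [VP [VP [AdvP [Adv silently]] [VP [V fell] [NP [Pron he]]]] [PP [P about] [NP [Pron it]]]]]]
The trees differ in how a recursive rule is bracketed over the same span.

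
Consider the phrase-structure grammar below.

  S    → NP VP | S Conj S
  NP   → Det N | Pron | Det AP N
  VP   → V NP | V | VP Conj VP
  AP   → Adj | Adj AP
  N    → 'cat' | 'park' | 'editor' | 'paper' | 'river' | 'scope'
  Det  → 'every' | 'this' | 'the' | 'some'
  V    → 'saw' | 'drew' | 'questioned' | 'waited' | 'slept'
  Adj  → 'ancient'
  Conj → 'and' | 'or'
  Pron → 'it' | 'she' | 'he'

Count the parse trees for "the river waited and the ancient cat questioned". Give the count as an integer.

[S [S [NP [Det the] [N river]] [VP [V waited]]] [Conj and] [S [NP [Det the] [AP [Adj ancient]] [N cat]] [VP [V questioned]]]]
No rule offers an alternative attachment or grouping for any span, so this is the only derivation.

1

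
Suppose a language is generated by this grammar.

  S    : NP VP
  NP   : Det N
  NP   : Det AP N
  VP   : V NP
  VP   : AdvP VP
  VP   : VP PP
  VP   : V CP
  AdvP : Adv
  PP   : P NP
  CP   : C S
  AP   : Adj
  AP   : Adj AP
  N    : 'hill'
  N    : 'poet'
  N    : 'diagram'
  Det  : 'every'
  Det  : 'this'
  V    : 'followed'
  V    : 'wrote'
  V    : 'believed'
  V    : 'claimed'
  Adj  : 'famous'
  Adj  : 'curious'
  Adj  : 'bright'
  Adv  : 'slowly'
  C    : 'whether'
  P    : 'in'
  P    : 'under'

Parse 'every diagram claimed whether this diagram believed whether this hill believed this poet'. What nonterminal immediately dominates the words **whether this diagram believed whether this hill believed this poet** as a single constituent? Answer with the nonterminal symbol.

CP

S
  NP
    Det: every
    N: diagram
  VP
    V: claimed
    CP
      C: whether
      S
        NP
          Det: this
          N: diagram
        VP
          V: believed
          CP
            C: whether
            S
              NP
                Det: this
                N: hill
              VP
                V: believed
                NP
                  Det: this
                  N: poet
The span 'whether this diagram believed whether this hill believed this poet' is the CP node built by CP → C S.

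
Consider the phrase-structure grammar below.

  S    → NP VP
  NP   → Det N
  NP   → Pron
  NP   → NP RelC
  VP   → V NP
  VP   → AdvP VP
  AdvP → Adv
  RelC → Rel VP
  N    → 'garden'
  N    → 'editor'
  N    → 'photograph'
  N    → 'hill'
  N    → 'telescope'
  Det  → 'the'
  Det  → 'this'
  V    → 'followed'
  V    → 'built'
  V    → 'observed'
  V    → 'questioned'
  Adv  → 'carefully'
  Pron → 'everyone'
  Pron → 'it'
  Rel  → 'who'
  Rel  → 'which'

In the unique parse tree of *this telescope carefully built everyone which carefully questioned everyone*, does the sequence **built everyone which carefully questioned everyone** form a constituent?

Yes

[S [NP [Det this] [N telescope]] [VP [AdvP [Adv carefully]] [VP [V built] [NP [NP [Pron everyone]] [RelC [Rel which] [VP [AdvP [Adv carefully]] [VP [V questioned] [NP [Pron everyone]]]]]]]]]
The words 'built everyone which carefully questioned everyone' are exhaustively dominated by a single VP node (built by VP → V NP), so they form a constituent.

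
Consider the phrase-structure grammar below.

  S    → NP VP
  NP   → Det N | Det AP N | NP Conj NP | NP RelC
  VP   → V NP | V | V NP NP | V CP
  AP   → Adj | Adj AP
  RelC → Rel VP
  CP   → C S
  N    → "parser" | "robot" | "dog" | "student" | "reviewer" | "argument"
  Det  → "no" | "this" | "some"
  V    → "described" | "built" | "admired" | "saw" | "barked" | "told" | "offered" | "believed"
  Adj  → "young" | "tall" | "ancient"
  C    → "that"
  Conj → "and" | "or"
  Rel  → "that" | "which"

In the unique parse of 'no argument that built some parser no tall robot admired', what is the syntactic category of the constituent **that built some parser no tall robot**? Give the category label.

[S [NP [NP [Det no] [N argument]] [RelC [Rel that] [VP [V built] [NP [Det some] [N parser]] [NP [Det no] [AP [Adj tall]] [N robot]]]]] [VP [V admired]]]
The span 'that built some parser no tall robot' is the RelC node built by RelC → Rel VP.

RelC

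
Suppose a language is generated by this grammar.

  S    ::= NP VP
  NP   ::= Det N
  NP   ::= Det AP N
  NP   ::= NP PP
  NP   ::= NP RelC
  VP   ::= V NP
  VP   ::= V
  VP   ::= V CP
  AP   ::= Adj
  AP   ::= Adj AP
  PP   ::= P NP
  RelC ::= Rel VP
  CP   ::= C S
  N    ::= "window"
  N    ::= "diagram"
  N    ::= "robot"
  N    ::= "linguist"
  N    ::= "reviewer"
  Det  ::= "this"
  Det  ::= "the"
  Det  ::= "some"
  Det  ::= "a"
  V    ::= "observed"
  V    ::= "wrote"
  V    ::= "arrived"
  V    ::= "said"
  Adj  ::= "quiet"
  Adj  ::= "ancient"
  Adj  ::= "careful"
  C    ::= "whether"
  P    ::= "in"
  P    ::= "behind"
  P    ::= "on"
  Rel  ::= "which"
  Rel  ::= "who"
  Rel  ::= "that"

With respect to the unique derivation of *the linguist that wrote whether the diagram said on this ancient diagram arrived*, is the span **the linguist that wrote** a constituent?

[S [NP [NP [NP [Det the] [N linguist]] [RelC [Rel that] [VP [V wrote] [CP [C whether] [S [NP [Det the] [N diagram]] [VP [V said]]]]]]] [PP [P on] [NP [Det this] [AP [Adj ancient]] [N diagram]]]] [VP [V arrived]]]
The smallest constituent containing 'the linguist that wrote' is the NP spanning 'the linguist that wrote whether the diagram said'; no single node in the tree dominates exactly the given words.

No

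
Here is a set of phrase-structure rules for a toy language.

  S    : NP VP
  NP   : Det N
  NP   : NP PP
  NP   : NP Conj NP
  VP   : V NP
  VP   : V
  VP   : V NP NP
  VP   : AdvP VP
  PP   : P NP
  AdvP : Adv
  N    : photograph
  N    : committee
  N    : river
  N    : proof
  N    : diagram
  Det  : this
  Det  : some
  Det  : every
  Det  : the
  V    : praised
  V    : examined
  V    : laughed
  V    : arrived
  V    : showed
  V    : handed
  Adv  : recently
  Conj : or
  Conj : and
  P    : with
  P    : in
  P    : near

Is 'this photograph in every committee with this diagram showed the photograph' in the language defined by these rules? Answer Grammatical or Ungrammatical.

[S [NP [NP [Det this] [N photograph]] [PP [P in] [NP [NP [Det every] [N committee]] [PP [P with] [NP [Det this] [N diagram]]]]]] [VP [V showed] [NP [Det the] [N photograph]]]]
Each bracket corresponds to one application of a listed rule, so the string is derivable from S.

Grammatical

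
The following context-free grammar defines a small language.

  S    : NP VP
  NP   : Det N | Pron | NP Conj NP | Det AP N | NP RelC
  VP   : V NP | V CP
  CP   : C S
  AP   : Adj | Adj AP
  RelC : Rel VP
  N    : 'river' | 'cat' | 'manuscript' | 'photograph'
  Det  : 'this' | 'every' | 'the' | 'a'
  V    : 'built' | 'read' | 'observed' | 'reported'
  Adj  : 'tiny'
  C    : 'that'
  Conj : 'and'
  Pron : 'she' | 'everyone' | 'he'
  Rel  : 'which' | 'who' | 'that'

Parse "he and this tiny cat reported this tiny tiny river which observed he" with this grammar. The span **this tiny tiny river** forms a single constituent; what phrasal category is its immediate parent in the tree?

[S [NP [NP [Pron he]] [Conj and] [NP [Det this] [AP [Adj tiny]] [N cat]]] [VP [V reported] [NP [NP [Det this] [AP [Adj tiny] [AP [Adj tiny]]] [N river]] [RelC [Rel which] [VP [V observed] [NP [Pron he]]]]]]]
The span 'this tiny tiny river' is the NP node built by NP → Det AP N.
Its mother is the NP built by NP → NP RelC.

NP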